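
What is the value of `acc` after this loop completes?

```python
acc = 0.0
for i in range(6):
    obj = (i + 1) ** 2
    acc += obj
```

Sum of squared losses 1² + 2² + ... + 6²
`acc` takes the values: 0.0 → 1.0 → 5.0 → 14.0 → 30.0 → 55.0 → 91.0

Answer: 91.0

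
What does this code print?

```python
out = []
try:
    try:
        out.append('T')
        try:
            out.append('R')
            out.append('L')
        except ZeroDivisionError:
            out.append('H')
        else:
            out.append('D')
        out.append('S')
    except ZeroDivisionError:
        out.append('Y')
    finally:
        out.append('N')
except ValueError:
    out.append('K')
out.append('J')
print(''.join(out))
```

Execution trace: 'T' (try body) → 'R' (inner try body) → 'L' (inner try body, no exception) → 'D' (inner else) → 'S' (try body, no exception) → 'N' (finally) → 'J' (after the try/except). Output: TRLDSNJ

Answer: TRLDSNJ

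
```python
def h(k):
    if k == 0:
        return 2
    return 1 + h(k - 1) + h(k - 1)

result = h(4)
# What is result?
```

h(k) = 1 + 2·h(k-1), h(0)=2. Closed form: (2+1)·2^4 - 1 = 47.

Answer: 47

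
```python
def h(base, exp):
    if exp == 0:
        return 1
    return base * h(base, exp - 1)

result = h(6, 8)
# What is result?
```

h(6, 8) = 6 * 6 * 6 * 6 * 6 * 6 * 6 * 6 = 1679616

Answer: 1679616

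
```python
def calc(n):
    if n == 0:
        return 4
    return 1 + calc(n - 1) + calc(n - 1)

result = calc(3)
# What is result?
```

calc(n) = 1 + 2·calc(n-1), calc(0)=4. Closed form: (4+1)·2^3 - 1 = 39.

Answer: 39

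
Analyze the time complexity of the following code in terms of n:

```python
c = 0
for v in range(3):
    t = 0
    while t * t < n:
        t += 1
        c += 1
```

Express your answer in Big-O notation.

Each loop level contributes: 1 × √n. Multiplying the contributions gives O(√n).

Answer: O(√n)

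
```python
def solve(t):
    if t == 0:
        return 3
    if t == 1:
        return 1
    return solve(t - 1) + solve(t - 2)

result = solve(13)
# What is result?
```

Build up from base cases: solve(0)=3, solve(1)=1, solve(2)=4, solve(3)=5, solve(4)=9, solve(5)=14, solve(6)=23, ..., solve(13)=665

Answer: 665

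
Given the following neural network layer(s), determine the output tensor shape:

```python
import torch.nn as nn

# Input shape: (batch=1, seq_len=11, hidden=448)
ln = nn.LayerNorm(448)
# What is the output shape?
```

Input: (1, 11, 448) -> Output: (1, 11, 448)

Answer: (1, 11, 448)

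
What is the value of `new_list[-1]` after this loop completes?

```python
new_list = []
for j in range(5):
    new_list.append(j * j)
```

Last element of squares 0 to 4
`new_list` takes the values: [] → [0] → [0, 1] → [0, 1, 4] → [0, 1, 4, 9] → [0, 1, 4, 9, 16]
So `new_list[-1]` = 16

Answer: 16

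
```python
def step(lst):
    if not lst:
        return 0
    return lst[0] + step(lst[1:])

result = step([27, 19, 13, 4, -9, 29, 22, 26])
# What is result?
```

27 + 19 + 13 + 4 + (-9) + 29 + 22 + 26 + 0 = 131

Answer: 131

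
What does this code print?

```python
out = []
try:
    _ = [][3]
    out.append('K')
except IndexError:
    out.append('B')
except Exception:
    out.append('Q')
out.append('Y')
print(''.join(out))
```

Execution trace: 'B' (except IndexError) → 'Y' (after the try/except). Output: BY

Answer: BY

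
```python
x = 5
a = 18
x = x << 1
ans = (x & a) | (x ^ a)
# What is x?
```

Trace:
`x = 5` → x = 5
`a = 18` → a = 18
`x = x << 1` → x = 10
`ans = (x & a) | (x ^ a)` → ans = 26
So x = 10

Answer: 10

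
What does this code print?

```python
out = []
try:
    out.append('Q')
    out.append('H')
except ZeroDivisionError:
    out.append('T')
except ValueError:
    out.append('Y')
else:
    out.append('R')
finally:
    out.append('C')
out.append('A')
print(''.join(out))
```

Execution trace: 'Q' (try body) → 'H' (try body, no exception) → 'R' (else) → 'C' (finally) → 'A' (after the try/except). Output: QHRCA

Answer: QHRCA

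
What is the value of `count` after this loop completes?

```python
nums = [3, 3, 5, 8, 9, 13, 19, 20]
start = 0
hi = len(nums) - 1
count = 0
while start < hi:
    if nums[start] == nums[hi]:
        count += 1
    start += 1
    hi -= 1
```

Count matching pairs from ends
`count` takes the values: 0

Answer: 0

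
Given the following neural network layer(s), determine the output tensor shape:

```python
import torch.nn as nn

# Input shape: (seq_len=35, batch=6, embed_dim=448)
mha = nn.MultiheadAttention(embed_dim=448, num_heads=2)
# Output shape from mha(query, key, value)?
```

Input: (35, 6, 448) -> Output: (35, 6, 448)

Answer: (35, 6, 448)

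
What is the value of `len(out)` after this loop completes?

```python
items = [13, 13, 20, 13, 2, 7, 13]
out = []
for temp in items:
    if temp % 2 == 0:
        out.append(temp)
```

Count even numbers in [13, 13, 20, 13, 2, 7, 13]
`out` takes the values: [] → [20] → [20, 2]
So `len(out)` = 2

Answer: 2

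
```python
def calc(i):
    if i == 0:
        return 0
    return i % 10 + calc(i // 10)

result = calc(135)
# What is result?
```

Sum of digits of 135: 5 + 3 + 1 = 9

Answer: 9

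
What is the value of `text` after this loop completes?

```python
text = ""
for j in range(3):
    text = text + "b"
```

Repeat 'b' 3 times
`text` takes the values: "" → "b" → "bb" → "bbb"

Answer: "bbb"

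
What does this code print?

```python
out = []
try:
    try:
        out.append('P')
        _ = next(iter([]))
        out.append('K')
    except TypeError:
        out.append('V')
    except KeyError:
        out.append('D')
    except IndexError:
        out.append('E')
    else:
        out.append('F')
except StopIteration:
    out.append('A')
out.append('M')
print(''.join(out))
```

Execution trace: 'P' (try body) → 'A' (outer except StopIteration) → 'M' (after the try/except). Output: PAM

Answer: PAM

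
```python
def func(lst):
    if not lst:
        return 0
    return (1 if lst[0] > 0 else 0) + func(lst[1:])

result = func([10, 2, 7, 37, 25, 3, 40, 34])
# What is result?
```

Count of positive elements in [10, 2, 7, 37, 25, 3, 40, 34] = 8

Answer: 8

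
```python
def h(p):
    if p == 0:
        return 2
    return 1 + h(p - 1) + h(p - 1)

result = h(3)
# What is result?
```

h(p) = 1 + 2·h(p-1), h(0)=2. Closed form: (2+1)·2^3 - 1 = 23.

Answer: 23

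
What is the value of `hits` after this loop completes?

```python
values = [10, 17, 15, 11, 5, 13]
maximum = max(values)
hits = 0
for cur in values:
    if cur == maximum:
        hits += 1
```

Count of max value 17 in [10, 17, 15, 11, 5, 13]
`hits` takes the values: 0 → 1

Answer: 1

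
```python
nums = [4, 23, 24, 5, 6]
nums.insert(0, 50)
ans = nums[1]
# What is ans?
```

Trace:
`nums = [4, 23, 24, 5, 6]` → nums = [4, 23, 24, 5, 6]
`nums.insert(0, 50)` → nums = [50, 4, 23, 24, 5, 6]
`ans = nums[1]` → ans = 4
So ans = 4

Answer: 4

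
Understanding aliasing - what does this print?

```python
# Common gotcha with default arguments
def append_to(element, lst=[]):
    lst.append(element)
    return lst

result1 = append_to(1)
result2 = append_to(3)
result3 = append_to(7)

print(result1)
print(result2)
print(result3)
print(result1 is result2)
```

Key concept: mutable default argument gotcha.
Step by step:
`result1 = append_to(1)` → result1 = [1]
`result2 = append_to(3)` → result1 = [1, 3] (same object as result2); result2 = [1, 3] (same object as result1)
`result3 = append_to(7)` → result1 = [1, 3, 7] (same object as result2, result3); result2 = [1, 3, 7] (same object as result1, result3); result3 = [1, 3, 7] (same object as result1, result2)
`print(result1)` → prints [1, 3, 7]
`print(result2)` → prints [1, 3, 7]
`print(result3)` → prints [1, 3, 7]
`print(result1 is result2)` → prints True

Answer:
[1, 3, 7]
[1, 3, 7]
[1, 3, 7]
True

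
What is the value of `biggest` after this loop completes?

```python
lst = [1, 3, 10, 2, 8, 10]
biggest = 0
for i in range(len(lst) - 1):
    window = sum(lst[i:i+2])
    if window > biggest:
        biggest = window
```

Max sum of 2-element window in [1, 3, 10, 2, 8, 10]
`biggest` takes the values: 0 → 4 → 13 → 18

Answer: 18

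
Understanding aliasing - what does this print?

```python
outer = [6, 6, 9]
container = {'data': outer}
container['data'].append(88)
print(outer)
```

Key concept: dict holds reference to list.
Step by step:
`outer = [6, 6, 9]` → outer = [6, 6, 9]
`container = {'data': outer}` → container = {'data': [6, 6, 9]}
`container['data'].append(88)` → outer = [6, 6, 9, 88]; container = {'data': [6, 6, 9, 88]}
`print(outer)` → prints [6, 6, 9, 88]

Answer: [6, 6, 9, 88]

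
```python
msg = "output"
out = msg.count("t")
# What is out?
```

Trace:
`msg = "output"` → msg = 'output'
`out = msg.count("t")` → out = 2
So out = 2

Answer: 2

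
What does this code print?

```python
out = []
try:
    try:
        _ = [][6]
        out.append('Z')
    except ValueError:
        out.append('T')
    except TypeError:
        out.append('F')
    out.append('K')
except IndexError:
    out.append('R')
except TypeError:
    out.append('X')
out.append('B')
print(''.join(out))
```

Execution trace: 'R' (except IndexError) → 'B' (after the try/except). Output: RB

Answer: RB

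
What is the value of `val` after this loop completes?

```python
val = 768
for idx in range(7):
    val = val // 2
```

Halve 7 times: 768 // 2^7 = 6
`val` takes the values: 768 → 384 → 192 → 96 → 48 → 24 → 12 → 6

Answer: 6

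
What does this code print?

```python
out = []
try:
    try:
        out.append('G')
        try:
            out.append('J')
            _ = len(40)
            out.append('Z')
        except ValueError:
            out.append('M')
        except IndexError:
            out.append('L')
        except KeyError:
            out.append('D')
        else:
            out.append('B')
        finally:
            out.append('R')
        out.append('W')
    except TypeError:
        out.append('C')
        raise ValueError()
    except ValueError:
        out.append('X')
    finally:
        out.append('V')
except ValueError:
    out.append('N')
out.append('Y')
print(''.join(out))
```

Execution trace: 'G' (try body) → 'J' (inner try body) → 'R' (inner finally) → 'C' (except TypeError) → 'V' (finally) → 'N' (outer except ValueError) → 'Y' (after the try/except). Output: GJRCVNY

Answer: GJRCVNY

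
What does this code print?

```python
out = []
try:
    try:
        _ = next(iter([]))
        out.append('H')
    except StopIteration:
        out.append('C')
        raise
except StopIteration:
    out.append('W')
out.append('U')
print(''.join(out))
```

Execution trace: 'C' (inner except StopIteration) → 'W' (outer except StopIteration) → 'U' (after the try/except). Output: CWU

Answer: CWU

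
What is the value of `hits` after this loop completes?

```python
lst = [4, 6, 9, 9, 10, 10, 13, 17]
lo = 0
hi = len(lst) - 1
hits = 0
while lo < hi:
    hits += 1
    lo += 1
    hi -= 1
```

Iterations until pointers meet (list length 8)
`hits` takes the values: 0 → 1 → 2 → 3 → 4

Answer: 4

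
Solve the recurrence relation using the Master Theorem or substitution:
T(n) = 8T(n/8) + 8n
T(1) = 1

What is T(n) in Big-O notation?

By Master Theorem: a=8, b=8, f(n)=8n. Since log_8(8) = 1 and f(n) = Θ(n^1), Case 2 applies. T(n) = O(n log n).

Answer: O(n log n)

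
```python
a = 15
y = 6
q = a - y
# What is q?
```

Trace:
`a = 15` → a = 15
`y = 6` → y = 6
`q = a - y` → q = 9
So q = 9

Answer: 9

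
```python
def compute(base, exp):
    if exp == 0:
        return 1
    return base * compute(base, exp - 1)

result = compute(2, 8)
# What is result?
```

compute(2, 8) = 2 * 2 * 2 * 2 * 2 * 2 * 2 * 2 = 256

Answer: 256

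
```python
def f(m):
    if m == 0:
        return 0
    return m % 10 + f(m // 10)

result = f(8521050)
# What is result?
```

Sum of digits of 8521050: 0 + 5 + 0 + 1 + 2 + 5 + 8 = 21

Answer: 21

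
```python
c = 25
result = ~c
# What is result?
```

Trace:
`c = 25` → c = 25
`result = ~c` → result = -26
So result = -26

Answer: -26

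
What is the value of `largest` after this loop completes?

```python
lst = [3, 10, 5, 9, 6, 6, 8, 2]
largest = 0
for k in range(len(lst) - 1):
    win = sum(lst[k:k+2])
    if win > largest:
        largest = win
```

Max sum of 2-element window in [3, 10, 5, 9, 6, 6, 8, 2]
`largest` takes the values: 0 → 13 → 15

Answer: 15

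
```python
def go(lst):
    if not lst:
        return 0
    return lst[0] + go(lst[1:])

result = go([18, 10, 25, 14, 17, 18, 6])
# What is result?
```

18 + 10 + 25 + 14 + 17 + 18 + 6 + 0 = 108

Answer: 108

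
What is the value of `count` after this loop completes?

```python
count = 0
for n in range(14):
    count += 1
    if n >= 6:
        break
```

Loop breaks when n reaches 6, count is 7
`count` takes the values: 0 → 1 → 2 → 3 → 4 → 5 → 6 → 7

Answer: 7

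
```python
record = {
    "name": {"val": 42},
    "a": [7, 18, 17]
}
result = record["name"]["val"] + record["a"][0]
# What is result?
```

Trace:
`record = { ...` → record = {'name': {'val': 42}, 'a': [7, 18, 17]}
`result = record["name"]["val"] + record["a"][0]` → result = 49
So result = 49

Answer: 49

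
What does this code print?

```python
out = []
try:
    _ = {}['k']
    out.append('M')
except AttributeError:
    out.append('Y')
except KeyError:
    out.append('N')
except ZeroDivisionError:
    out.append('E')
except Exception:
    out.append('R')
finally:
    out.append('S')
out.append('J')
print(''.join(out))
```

Execution trace: 'N' (except KeyError) → 'S' (finally) → 'J' (after the try/except). Output: NSJ

Answer: NSJ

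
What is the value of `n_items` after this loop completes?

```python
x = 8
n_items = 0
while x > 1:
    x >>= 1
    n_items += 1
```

Count right shifts until 1
`n_items` takes the values: 0 → 1 → 2 → 3

Answer: 3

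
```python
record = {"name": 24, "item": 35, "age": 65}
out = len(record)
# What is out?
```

Trace:
`record = {"name": 24, "item": 35, "age": 65}` → record = {'name': 24, 'item': 35, 'age': 65}
`out = len(record)` → out = 3
So out = 3

Answer: 3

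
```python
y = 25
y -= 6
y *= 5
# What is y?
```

Trace:
`y = 25` → y = 25
`y -= 6` → y = 19
`y *= 5` → y = 95
So y = 95

Answer: 95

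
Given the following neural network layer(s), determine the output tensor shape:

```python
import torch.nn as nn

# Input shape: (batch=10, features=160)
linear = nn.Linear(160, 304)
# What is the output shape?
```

Input: (10, 160) -> Output: (10, 304)

Answer: (10, 304)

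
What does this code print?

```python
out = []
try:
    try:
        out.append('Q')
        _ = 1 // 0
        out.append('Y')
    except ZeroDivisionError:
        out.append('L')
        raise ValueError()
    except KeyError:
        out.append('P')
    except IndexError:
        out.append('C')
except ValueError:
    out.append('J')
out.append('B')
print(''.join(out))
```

Execution trace: 'Q' (inner try body) → 'L' (inner except ZeroDivisionError) → 'J' (outer except ValueError) → 'B' (after the try/except). Output: QLJB

Answer: QLJB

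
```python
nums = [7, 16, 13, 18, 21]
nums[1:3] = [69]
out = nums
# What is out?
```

Trace:
`nums = [7, 16, 13, 18, 21]` → nums = [7, 16, 13, 18, 21]
`nums[1:3] = [69]` → nums = [7, 69, 18, 21]
`out = nums` → out = [7, 69, 18, 21]
So out = [7, 69, 18, 21]

Answer: [7, 69, 18, 21]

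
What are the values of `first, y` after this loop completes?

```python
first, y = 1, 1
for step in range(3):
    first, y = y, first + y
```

Fibonacci: after 3 iterations
`first, y` takes the values: (1, 1) → (1, 2) → (2, 3) → (3, 5)

Answer: 3, 5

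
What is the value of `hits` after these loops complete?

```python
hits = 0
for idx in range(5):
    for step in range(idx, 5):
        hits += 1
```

Upper triangle: 5 + 4 + ... + 1
`hits` takes the values: 0 → 1 → 2 → 3 → 4 → 5 → 6 → 7 → 8 → 9 → 10 → 11 → 12 → 13 → 14 → 15

Answer: 15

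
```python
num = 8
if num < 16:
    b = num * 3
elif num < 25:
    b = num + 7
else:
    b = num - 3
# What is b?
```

Trace:
`num = 8` → num = 8
`if num < 16: ...` → num < 16 is True → b = 24
So b = 24

Answer: 24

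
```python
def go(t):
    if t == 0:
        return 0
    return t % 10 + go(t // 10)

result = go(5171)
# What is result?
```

Sum of digits of 5171: 1 + 7 + 1 + 5 = 14

Answer: 14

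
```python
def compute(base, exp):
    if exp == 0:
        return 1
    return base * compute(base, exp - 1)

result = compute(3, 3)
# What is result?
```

compute(3, 3) = 3 * 3 * 3 = 27

Answer: 27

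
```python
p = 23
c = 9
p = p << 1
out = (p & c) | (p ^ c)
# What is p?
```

Trace:
`p = 23` → p = 23
`c = 9` → c = 9
`p = p << 1` → p = 46
`out = (p & c) | (p ^ c)` → out = 47
So p = 46

Answer: 46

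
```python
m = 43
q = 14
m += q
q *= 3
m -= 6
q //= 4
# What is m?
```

Trace:
`m = 43` → m = 43
`q = 14` → q = 14
`m += q` → m = 57
`q *= 3` → q = 42
`m -= 6` → m = 51
`q //= 4` → q = 10
So m = 51

Answer: 51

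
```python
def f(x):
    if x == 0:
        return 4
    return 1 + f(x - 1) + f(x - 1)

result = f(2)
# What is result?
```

f(x) = 1 + 2·f(x-1), f(0)=4. Closed form: (4+1)·2^2 - 1 = 19.

Answer: 19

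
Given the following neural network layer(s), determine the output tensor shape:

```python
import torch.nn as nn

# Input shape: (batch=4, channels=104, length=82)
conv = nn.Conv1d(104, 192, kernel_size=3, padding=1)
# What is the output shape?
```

Input: (4, 104, 82) -> Output: (4, 192, 82)

Answer: (4, 192, 82)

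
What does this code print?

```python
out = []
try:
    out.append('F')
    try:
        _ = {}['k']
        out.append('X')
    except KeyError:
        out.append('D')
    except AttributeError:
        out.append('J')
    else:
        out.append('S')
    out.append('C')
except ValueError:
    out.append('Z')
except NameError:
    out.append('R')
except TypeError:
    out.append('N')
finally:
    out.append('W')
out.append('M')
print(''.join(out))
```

Execution trace: 'F' (try body) → 'D' (inner except KeyError) → 'C' (try body, no exception) → 'W' (finally) → 'M' (after the try/except). Output: FDCWM

Answer: FDCWM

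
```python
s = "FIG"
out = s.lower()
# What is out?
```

Trace:
`s = "FIG"` → s = 'FIG'
`out = s.lower()` → out = 'fig'
So out = 'fig'

Answer: 'fig'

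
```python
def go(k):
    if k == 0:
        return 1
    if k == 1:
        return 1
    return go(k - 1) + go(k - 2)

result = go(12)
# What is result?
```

Build up from base cases: go(0)=1, go(1)=1, go(2)=2, go(3)=3, go(4)=5, go(5)=8, go(6)=13, ..., go(12)=233

Answer: 233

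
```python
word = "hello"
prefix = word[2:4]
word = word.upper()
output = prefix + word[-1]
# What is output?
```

Trace:
`word = "hello"` → word = 'hello'
`prefix = word[2:4]` → prefix = 'll'
`word = word.upper()` → word = 'HELLO'
`output = prefix + word[-1]` → output = 'llO'
So output = 'llO'

Answer: 'llO'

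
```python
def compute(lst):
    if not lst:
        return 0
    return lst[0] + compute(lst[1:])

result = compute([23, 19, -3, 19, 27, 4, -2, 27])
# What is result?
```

23 + 19 + (-3) + 19 + 27 + 4 + (-2) + 27 + 0 = 114

Answer: 114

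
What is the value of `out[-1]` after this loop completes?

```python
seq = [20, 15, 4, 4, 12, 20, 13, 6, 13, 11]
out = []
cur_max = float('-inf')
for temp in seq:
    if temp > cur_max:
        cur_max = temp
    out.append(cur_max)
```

Running max ends at 20
`out` takes the values: [] → [20] → [20, 20] → [20, 20, 20] → [20, 20, 20, 20] → [20, 20, 20, 20, 20] → [20, 20, 20, 20, 20, 20] → [20, 20, 20, 20, 20, 20, 20] → [20, 20, 20, 20, 20, 20, 20, 20] → [20, 20, 20, 20, 20, 20, 20, 20, 20] → [20, 20, 20, 20, 20, 20, 20, 20, 20, 20]
So `out[-1]` = 20

Answer: 20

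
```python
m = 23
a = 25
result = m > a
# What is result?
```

Trace:
`m = 23` → m = 23
`a = 25` → a = 25
`result = m > a` → result = False
So result = False

Answer: False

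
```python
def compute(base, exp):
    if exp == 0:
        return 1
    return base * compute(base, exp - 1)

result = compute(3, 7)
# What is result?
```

compute(3, 7) = 3 * 3 * 3 * 3 * 3 * 3 * 3 = 2187

Answer: 2187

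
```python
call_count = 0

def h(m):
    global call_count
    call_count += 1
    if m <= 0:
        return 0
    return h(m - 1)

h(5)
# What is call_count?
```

Linear recursion stepping by 1: 6 calls from m=5 down to ≤0.

Answer: 6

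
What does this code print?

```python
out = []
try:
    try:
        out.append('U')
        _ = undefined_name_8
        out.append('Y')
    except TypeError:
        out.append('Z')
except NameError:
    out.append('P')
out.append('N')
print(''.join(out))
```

Execution trace: 'U' (try body) → 'P' (outer except NameError) → 'N' (after the try/except). Output: UPN

Answer: UPN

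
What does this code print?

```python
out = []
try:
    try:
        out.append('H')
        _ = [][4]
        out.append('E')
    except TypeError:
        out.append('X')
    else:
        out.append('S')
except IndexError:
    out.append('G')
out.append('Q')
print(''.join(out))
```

Execution trace: 'H' (try body) → 'G' (outer except IndexError) → 'Q' (after the try/except). Output: HGQ

Answer: HGQ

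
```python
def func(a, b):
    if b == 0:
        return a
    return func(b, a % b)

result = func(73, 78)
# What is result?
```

func(73, 78) -> func(78, 73) -> func(73, 5) -> func(5, 3) -> func(3, 2) -> func(2, 1) -> func(1, 0) -> 1

Answer: 1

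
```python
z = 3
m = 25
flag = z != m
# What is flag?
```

Trace:
`z = 3` → z = 3
`m = 25` → m = 25
`flag = z != m` → flag = True
So flag = True

Answer: True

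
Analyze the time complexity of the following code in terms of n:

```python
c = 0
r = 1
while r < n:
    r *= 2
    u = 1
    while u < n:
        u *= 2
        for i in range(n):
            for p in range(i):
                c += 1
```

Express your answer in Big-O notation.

Each loop level contributes: log n × log n × n × n. Multiplying the contributions gives O(n^2 log² n).

Answer: O(n^2 log² n)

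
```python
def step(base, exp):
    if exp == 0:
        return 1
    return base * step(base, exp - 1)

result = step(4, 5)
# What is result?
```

step(4, 5) = 4 * 4 * 4 * 4 * 4 = 1024

Answer: 1024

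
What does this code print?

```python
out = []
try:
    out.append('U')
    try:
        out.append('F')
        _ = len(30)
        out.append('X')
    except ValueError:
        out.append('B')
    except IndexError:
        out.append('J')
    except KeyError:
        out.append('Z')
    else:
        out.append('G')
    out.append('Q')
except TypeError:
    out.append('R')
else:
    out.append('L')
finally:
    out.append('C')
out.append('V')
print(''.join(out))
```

Execution trace: 'U' (try body) → 'F' (inner try body) → 'R' (except TypeError) → 'C' (finally) → 'V' (after the try/except). Output: UFRCV

Answer: UFRCV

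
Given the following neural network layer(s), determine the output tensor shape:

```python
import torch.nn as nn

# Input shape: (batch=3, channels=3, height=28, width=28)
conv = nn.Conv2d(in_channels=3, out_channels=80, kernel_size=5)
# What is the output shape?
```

Input: (3, 3, 28, 28) -> Output: (3, 80, 24, 24)

Answer: (3, 80, 24, 24)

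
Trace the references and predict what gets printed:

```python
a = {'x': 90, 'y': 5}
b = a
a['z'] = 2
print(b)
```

Key concept: dict aliasing.
Step by step:
`a = {'x': 90, 'y': 5}` → a = {'x': 90, 'y': 5}
`b = a` → b = {'x': 90, 'y': 5} (same object as a)
`a['z'] = 2` → a = {'x': 90, 'y': 5, 'z': 2} (same object as b); b = {'x': 90, 'y': 5, 'z': 2} (same object as a)
`print(b)` → prints {'x': 90, 'y': 5, 'z': 2}

Answer: {'x': 90, 'y': 5, 'z': 2}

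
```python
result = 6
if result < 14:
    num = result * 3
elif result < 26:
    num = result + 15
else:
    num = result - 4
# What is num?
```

Trace:
`result = 6` → result = 6
`if result < 14: ...` → result < 14 is True → num = 18
So num = 18

Answer: 18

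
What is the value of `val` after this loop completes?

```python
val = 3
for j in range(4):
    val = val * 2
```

Multiply by 2, 4 times: 3 * 2^4 = 48
`val` takes the values: 3 → 6 → 12 → 24 → 48

Answer: 48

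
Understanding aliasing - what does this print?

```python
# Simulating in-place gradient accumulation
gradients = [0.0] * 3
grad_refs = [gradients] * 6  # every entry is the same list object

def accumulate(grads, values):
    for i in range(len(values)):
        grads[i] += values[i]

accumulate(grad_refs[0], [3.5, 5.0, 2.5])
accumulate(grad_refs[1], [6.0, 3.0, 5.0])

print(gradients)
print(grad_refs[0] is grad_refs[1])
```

Key concept: gradient accumulation aliasing.
Step by step:
`gradients = [0.0] * 3` → gradients = [0.0, 0.0, 0.0]
`grad_refs = [gradients] * 6` → grad_refs = [[0.0, 0.0, 0.0], [0.0, 0.0, 0.0], [0.0, 0.0, 0.0], [0.0, 0.0, 0.0], [0.0, 0.0, 0.0], [0.0, 0.0, 0.0]]
`accumulate(grad_refs[0], [3.5, 5.0, 2.5])` → gradients = [3.5, 5.0, 2.5]; grad_refs = [[3.5, 5.0, 2.5], [3.5, 5.0, 2.5], [3.5, 5.0, 2.5], [3.5, 5.0, 2.5], [3.5, 5.0, 2.5], [3.5, 5.0, 2.5]]
`accumulate(grad_refs[1], [6.0, 3.0, 5.0])` → gradients = [9.5, 8.0, 7.5]; grad_refs = [[9.5, 8.0, 7.5], [9.5, 8.0, 7.5], [9.5, 8.0, 7.5], [9.5, 8.0, 7.5], [9.5, 8.0, 7.5], [9.5, 8.0, 7.5]]
`print(gradients)` → prints [9.5, 8.0, 7.5]
`print(grad_refs[0] is grad_refs[1])` → prints True

Answer:
[9.5, 8.0, 7.5]
True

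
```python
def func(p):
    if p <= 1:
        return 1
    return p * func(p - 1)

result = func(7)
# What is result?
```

func(7) = 7 * 6 * 5 * 4 * 3 * 2 * 1 = 5040

Answer: 5040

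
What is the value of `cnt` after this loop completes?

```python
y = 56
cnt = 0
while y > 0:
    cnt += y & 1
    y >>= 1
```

Count set bits in 56 (binary: 0b111000)
`cnt` takes the values: 0 → 1 → 2 → 3

Answer: 3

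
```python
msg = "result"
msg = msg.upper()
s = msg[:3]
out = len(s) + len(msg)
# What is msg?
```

Trace:
`msg = "result"` → msg = 'result'
`msg = msg.upper()` → msg = 'RESULT'
`s = msg[:3]` → s = 'RES'
`out = len(s) + len(msg)` → out = 9
So msg = 'RESULT'

Answer: 'RESULT'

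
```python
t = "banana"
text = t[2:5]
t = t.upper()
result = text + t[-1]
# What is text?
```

Trace:
`t = "banana"` → t = 'banana'
`text = t[2:5]` → text = 'nan'
`t = t.upper()` → t = 'BANANA'
`result = text + t[-1]` → result = 'nanA'
So text = 'nan'

Answer: 'nan'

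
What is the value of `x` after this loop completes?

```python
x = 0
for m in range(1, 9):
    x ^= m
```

XOR of 1 to 8
`x` takes the values: 0 → 1 → 3 → 0 → 4 → 1 → 7 → 0 → 8

Answer: 8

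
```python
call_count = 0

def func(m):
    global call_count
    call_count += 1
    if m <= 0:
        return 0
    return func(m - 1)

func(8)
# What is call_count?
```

Linear recursion stepping by 1: 9 calls from m=8 down to ≤0.

Answer: 9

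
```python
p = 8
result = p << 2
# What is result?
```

Trace:
`p = 8` → p = 8
`result = p << 2` → result = 32
So result = 32

Answer: 32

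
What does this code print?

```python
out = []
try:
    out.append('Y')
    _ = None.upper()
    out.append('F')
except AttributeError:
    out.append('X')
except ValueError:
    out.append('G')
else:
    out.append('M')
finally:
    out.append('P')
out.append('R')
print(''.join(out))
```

Execution trace: 'Y' (try body) → 'X' (except AttributeError) → 'P' (finally) → 'R' (after the try/except). Output: YXPR

Answer: YXPR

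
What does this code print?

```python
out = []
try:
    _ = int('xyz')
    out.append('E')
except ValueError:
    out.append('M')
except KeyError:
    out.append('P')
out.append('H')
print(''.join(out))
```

Execution trace: 'M' (except ValueError) → 'H' (after the try/except). Output: MH

Answer: MH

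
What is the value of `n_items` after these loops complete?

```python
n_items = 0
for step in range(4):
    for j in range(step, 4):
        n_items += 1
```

Upper triangle: 4 + 3 + ... + 1
`n_items` takes the values: 0 → 1 → 2 → 3 → 4 → 5 → 6 → 7 → 8 → 9 → 10

Answer: 10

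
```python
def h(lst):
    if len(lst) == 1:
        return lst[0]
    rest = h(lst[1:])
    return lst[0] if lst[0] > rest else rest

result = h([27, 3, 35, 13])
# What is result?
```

Recursive max over [27, 3, 35, 13] = 35

Answer: 35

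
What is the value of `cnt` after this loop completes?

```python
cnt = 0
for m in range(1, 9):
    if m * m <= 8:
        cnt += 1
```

Count numbers where m² ≤ 8
`cnt` takes the values: 0 → 1 → 2

Answer: 2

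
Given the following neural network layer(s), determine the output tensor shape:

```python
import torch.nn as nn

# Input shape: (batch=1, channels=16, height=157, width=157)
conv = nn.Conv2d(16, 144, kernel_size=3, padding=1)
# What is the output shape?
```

Input: (1, 16, 157, 157) -> Output: (1, 144, 157, 157)

Answer: (1, 144, 157, 157)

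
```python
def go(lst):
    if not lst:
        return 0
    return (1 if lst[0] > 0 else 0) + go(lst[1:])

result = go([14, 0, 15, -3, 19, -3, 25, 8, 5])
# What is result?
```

Count of positive elements in [14, 0, 15, -3, 19, -3, 25, 8, 5] = 6

Answer: 6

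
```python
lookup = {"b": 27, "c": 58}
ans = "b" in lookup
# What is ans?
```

Trace:
`lookup = {"b": 27, "c": 58}` → lookup = {'b': 27, 'c': 58}
`ans = "b" in lookup` → ans = True
So ans = True

Answer: True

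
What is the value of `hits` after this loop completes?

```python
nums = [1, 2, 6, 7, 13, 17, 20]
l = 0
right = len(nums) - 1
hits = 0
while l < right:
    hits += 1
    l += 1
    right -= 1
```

Iterations until pointers meet (list length 7)
`hits` takes the values: 0 → 1 → 2 → 3

Answer: 3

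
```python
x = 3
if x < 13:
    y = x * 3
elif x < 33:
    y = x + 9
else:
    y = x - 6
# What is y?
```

Trace:
`x = 3` → x = 3
`if x < 13: ...` → x < 13 is True → y = 9
So y = 9

Answer: 9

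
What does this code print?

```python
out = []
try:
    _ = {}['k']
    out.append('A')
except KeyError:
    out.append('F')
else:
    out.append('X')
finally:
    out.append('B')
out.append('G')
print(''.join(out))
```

Execution trace: 'F' (except KeyError) → 'B' (finally) → 'G' (after the try/except). Output: FBG

Answer: FBG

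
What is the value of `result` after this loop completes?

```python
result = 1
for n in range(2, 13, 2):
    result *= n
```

Product of even numbers 2 to 12
`result` takes the values: 1 → 2 → 8 → 48 → 384 → 3840 → 46080

Answer: 46080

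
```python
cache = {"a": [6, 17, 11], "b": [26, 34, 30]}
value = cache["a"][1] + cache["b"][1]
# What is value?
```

Trace:
`cache = {"a": [6, 17, 11], "b": [26, 34, 30]}` → cache = {'a': [6, 17, 11], 'b': [26, 34, 30]}
`value = cache["a"][1] + cache["b"][1]` → value = 51
So value = 51

Answer: 51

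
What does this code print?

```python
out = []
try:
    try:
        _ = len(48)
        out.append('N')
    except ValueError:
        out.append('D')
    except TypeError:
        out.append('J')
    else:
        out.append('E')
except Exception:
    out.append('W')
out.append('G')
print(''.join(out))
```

Execution trace: 'J' (inner except TypeError) → 'G' (after the try/except). Output: JG

Answer: JG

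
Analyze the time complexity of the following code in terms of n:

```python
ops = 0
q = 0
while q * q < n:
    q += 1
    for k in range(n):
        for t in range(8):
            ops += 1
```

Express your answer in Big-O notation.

Each loop level contributes: √n × n × 1. Multiplying the contributions gives O(n√n).

Answer: O(n√n)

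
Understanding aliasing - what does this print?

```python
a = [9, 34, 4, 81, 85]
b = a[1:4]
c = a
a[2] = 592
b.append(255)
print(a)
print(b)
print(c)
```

Key concept: slice vs alias.
Step by step:
`a = [9, 34, 4, 81, 85]` → a = [9, 34, 4, 81, 85]
`b = a[1:4]` → b = [34, 4, 81]
`c = a` → c = [9, 34, 4, 81, 85] (same object as a)
`a[2] = 592` → a = [9, 34, 592, 81, 85] (same object as c); c = [9, 34, 592, 81, 85] (same object as a)
`b.append(255)` → b = [34, 4, 81, 255]
`print(a)` → prints [9, 34, 592, 81, 85]
`print(b)` → prints [34, 4, 81, 255]
`print(c)` → prints [9, 34, 592, 81, 85]

Answer:
[9, 34, 592, 81, 85]
[34, 4, 81, 255]
[9, 34, 592, 81, 85]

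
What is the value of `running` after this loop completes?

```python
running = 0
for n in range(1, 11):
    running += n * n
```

Sum of squares 1² to 10² = 385
`running` takes the values: 0 → 1 → 5 → 14 → 30 → 55 → 91 → 140 → 204 → 285 → 385

Answer: 385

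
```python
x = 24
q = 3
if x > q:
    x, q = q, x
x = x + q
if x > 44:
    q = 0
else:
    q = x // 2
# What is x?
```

Trace:
`x = 24` → x = 24
`q = 3` → q = 3
`if x > q: ...` → x > q is True → x = 3; q = 24
`x = x + q` → x = 27
`if x > 44: ...` → x > 44 is False, take else branch → q = 13
So x = 27

Answer: 27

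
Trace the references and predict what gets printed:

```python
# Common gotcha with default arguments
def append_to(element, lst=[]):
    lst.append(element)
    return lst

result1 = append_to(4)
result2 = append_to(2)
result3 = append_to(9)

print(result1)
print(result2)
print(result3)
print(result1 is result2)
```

Key concept: mutable default argument gotcha.
Step by step:
`result1 = append_to(4)` → result1 = [4]
`result2 = append_to(2)` → result1 = [4, 2] (same object as result2); result2 = [4, 2] (same object as result1)
`result3 = append_to(9)` → result1 = [4, 2, 9] (same object as result2, result3); result2 = [4, 2, 9] (same object as result1, result3); result3 = [4, 2, 9] (same object as result1, result2)
`print(result1)` → prints [4, 2, 9]
`print(result2)` → prints [4, 2, 9]
`print(result3)` → prints [4, 2, 9]
`print(result1 is result2)` → prints True

Answer:
[4, 2, 9]
[4, 2, 9]
[4, 2, 9]
True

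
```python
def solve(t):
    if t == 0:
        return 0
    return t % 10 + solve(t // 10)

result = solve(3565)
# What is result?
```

Sum of digits of 3565: 5 + 6 + 5 + 3 = 19

Answer: 19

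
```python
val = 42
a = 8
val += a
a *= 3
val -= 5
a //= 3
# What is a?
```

Trace:
`val = 42` → val = 42
`a = 8` → a = 8
`val += a` → val = 50
`a *= 3` → a = 24
`val -= 5` → val = 45
`a //= 3` → a = 8
So a = 8

Answer: 8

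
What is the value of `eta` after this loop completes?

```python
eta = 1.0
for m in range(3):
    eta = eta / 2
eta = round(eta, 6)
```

Halving LR 3 times: 1 / 2^3
`eta` takes the values: 1.0 → 0.5 → 0.25 → 0.125

Answer: 0.125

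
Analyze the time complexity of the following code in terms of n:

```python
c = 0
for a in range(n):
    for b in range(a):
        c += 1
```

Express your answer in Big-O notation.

Each loop level contributes: n × n. Multiplying the contributions gives O(n^2).

Answer: O(n^2)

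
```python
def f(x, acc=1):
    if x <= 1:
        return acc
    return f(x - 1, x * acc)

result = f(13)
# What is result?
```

Accumulator trace (n, acc): (13, 1) -> (12, 13) -> (11, 156) -> (10, 1716) -> (9, 17160) -> (8, 154440) -> (7, 1235520) -> (6, 8648640) -> (5, 51891840) -> (4, 259459200) -> (3, 1037836800) -> (2, 3113510400) -> (1, 6227020800) -> return 6227020800

Answer: 6227020800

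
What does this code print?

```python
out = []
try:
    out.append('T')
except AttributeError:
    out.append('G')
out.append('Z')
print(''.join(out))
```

Execution trace: 'T' (try body, no exception) → 'Z' (after the try/except). Output: TZ

Answer: TZ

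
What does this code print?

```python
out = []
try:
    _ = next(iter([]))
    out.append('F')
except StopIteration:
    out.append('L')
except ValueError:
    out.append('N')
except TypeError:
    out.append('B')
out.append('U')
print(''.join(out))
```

Execution trace: 'L' (except StopIteration) → 'U' (after the try/except). Output: LU

Answer: LU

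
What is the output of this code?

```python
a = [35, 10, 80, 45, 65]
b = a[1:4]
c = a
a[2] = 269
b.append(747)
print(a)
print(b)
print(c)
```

Key concept: slice vs alias.
Step by step:
`a = [35, 10, 80, 45, 65]` → a = [35, 10, 80, 45, 65]
`b = a[1:4]` → b = [10, 80, 45]
`c = a` → c = [35, 10, 80, 45, 65] (same object as a)
`a[2] = 269` → a = [35, 10, 269, 45, 65] (same object as c); c = [35, 10, 269, 45, 65] (same object as a)
`b.append(747)` → b = [10, 80, 45, 747]
`print(a)` → prints [35, 10, 269, 45, 65]
`print(b)` → prints [10, 80, 45, 747]
`print(c)` → prints [35, 10, 269, 45, 65]

Answer:
[35, 10, 269, 45, 65]
[10, 80, 45, 747]
[35, 10, 269, 45, 65]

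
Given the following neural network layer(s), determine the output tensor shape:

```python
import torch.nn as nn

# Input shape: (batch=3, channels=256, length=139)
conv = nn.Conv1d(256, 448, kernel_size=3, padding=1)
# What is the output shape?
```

Input: (3, 256, 139) -> Output: (3, 448, 139)

Answer: (3, 448, 139)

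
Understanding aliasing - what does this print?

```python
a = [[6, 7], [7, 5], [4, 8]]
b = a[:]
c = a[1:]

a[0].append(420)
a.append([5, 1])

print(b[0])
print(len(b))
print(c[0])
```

Key concept: slice with nested mutation.
Step by step:
`a = [[6, 7], [7, 5], [4, 8]]` → a = [[6, 7], [7, 5], [4, 8]]
`b = a[:]` → b = [[6, 7], [7, 5], [4, 8]]
`c = a[1:]` → c = [[7, 5], [4, 8]]
`a[0].append(420)` → a = [[6, 7, 420], [7, 5], [4, 8]]; b = [[6, 7, 420], [7, 5], [4, 8]]
`a.append([5, 1])` → a = [[6, 7, 420], [7, 5], [4, 8], [5, 1]]
`print(b[0])` → prints [6, 7, 420]
`print(len(b))` → prints 3
`print(c[0])` → prints [7, 5]

Answer:
[6, 7, 420]
3
[7, 5]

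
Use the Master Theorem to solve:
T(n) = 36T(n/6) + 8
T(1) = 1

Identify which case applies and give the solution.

a=36, b=6, f(n)=8. log_6(36) = 2. Since c=0 < 2, Case 1 applies: T(n) = Θ(n^log_b(a)) = O(n^2).

Answer: O(n^2) - Case 1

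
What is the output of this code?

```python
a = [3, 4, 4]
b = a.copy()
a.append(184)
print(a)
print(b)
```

Key concept: list.copy() creates independent copy.
Step by step:
`a = [3, 4, 4]` → a = [3, 4, 4]
`b = a.copy()` → b = [3, 4, 4]
`a.append(184)` → a = [3, 4, 4, 184]
`print(a)` → prints [3, 4, 4, 184]
`print(b)` → prints [3, 4, 4]

Answer:
[3, 4, 4, 184]
[3, 4, 4]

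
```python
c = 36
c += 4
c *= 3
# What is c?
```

Trace:
`c = 36` → c = 36
`c += 4` → c = 40
`c *= 3` → c = 120
So c = 120

Answer: 120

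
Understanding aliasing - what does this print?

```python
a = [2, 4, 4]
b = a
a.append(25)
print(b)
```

Key concept: basic list aliasing.
Step by step:
`a = [2, 4, 4]` → a = [2, 4, 4]
`b = a` → b = [2, 4, 4] (same object as a)
`a.append(25)` → a = [2, 4, 4, 25] (same object as b); b = [2, 4, 4, 25] (same object as a)
`print(b)` → prints [2, 4, 4, 25]

Answer: [2, 4, 4, 25]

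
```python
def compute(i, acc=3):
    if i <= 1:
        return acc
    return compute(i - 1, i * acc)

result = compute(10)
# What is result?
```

Accumulator trace (n, acc): (10, 3) -> (9, 30) -> (8, 270) -> (7, 2160) -> (6, 15120) -> (5, 90720) -> (4, 453600) -> (3, 1814400) -> (2, 5443200) -> (1, 10886400) -> return 10886400

Answer: 10886400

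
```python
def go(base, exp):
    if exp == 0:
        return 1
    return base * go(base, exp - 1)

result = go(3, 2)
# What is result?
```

go(3, 2) = 3 * 3 = 9

Answer: 9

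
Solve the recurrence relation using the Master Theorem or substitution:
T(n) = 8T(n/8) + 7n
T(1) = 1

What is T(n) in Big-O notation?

By Master Theorem: a=8, b=8, f(n)=7n. Since log_8(8) = 1 and f(n) = Θ(n^1), Case 2 applies. T(n) = O(n log n).

Answer: O(n log n)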